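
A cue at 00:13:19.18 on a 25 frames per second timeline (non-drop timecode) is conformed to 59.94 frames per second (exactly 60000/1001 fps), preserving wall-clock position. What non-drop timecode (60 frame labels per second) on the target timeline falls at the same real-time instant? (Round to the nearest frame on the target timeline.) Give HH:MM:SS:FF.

00:13:18:55

Source frame index: (0×3600 + 13×60 + 19) × 25 + 18 = 19993.
Real time: 19993 / (25) = 19993/25 s.
Target frame: (19993/25) × (60000/1001) = 47983200/1001 ≈ 47935.265 → 47935.
At 60 labels/s: frame 47935 → 00:13:18:55.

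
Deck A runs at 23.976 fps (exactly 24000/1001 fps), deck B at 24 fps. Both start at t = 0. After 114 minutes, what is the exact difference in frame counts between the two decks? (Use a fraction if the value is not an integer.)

164160/1001 frames

114 min = 6840 s.
A emits 24000/1001 × 6840 = 164160000/1001 frames; B emits 24 × 6840 = 164160.
Difference = 164160/1001 frames (≈ 163.9960); B is ahead of A.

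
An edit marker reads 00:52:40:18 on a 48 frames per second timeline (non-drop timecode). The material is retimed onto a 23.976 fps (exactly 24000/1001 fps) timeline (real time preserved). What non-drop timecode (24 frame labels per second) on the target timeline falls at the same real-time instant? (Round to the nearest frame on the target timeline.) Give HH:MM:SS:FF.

Source frame index: (0×3600 + 52×60 + 40) × 48 + 18 = 151698.
Real time: 151698 / (48) = 25283/8 s.
Target frame: (25283/8) × (24000/1001) = 75849000/1001 ≈ 75773.227 → 75773.
At 24 labels/s: frame 75773 → 00:52:37:05.

00:52:37:05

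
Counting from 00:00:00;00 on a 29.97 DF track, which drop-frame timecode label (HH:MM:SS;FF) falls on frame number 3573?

Each 10-minute DF block holds 10 × 60 × 30 − 9 × 2 = 17982 frames. 3573 ÷ 17982 → 0 full blocks, remainder 3573.
Within the partial block the first minute is 1800 frames and each further minute 1798, so 1 further minute boundary passed. Total skipped labels = 18 × 0 + 2 × 1 = 2.
Non-drop label index = 3573 + 2 = 3575; at 30 labels/s that is 00:01:59:05, i.e. DF 00:01:59;05.

00:01:59;05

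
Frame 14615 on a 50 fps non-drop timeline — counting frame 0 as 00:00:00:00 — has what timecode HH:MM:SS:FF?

14615 ÷ 50 = 292 full seconds, remainder 15 frames.
292 s = 0 h 4 min 52 s.
Timecode: 00:04:52:15.

00:04:52:15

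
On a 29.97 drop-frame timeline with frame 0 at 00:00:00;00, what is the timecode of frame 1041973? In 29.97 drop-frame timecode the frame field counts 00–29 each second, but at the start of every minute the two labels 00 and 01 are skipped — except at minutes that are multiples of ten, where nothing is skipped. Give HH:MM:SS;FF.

Ten DF minutes hold 17982 frames, so frame 1041973 lies in block 57 (frames 1024974–1042955) with 16999 frames into that block.
The block's first minute is 1800 frames and the rest 1798 each; 16999 frames reaches minute 9, so 57 × 18 + 9 × 2 = 1044 labels have been skipped so far.
Adding those back, label number 1041973 + 1044 = 1043017 at 30 labels/s is 34767 s + 7 f = 9 h 39 min 27 s frame 7, i.e. 09:39:27;07.

09:39:27;07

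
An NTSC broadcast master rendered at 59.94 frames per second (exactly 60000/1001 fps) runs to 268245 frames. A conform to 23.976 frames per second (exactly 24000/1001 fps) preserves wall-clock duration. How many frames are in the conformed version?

107298 frames

Target frames = source frames × (target rate / source rate) = 268245 × (24000/1001)/(60000/1001) = 268245 × 2/5 = 107298.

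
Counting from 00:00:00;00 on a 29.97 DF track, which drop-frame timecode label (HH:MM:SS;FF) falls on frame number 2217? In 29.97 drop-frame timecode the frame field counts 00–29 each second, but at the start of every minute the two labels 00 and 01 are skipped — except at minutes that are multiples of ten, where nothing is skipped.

00:01:13;29

Each 10-minute DF block holds 10 × 60 × 30 − 9 × 2 = 17982 frames. 2217 ÷ 17982 → 0 full blocks, remainder 2217.
Within the partial block the first minute is 1800 frames and each further minute 1798, so 1 further minute boundary passed. Total skipped labels = 18 × 0 + 2 × 1 = 2.
Non-drop label index = 2217 + 2 = 2219; at 30 labels/s that is 00:01:13:29, i.e. DF 00:01:13;29.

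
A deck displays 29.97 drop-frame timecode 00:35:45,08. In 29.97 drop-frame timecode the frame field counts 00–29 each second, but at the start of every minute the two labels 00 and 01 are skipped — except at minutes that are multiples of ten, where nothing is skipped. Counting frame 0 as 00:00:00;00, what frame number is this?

64294

Complete 10-minute blocks: 3, each 17982 frames → 53946.
Remaining 5 whole minutes in the current block: 1800 + 4 × 1798 = 8992 frames.
Within the current minute: 45 × 30 + 8 − 2 = 1356 (labels ;00/;01 skipped at this minute). Total = 53946 + 8992 + 1356 = 64294.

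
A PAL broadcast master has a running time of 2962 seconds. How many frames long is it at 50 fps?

148100 frames

Frames = 2962 × 50 = 148100.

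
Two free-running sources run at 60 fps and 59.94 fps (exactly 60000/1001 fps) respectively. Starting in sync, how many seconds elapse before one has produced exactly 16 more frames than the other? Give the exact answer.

The gap grows by |60000/1001 − 60| = 60/1001 frames per second.
Time for a 16-frame gap: 16 ÷ (60/1001) = 4004/15 s.

4004/15 seconds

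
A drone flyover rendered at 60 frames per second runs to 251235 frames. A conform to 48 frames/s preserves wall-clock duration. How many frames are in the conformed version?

Target frames = source frames × (target rate / source rate) = 251235 × (48)/(60) = 251235 × 4/5 = 200988.

200988 frames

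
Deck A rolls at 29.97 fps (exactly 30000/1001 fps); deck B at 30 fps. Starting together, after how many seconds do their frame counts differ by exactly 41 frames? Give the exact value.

The gap grows by |30 − 30000/1001| = 30/1001 frames per second.
Time for a 41-frame gap: 41 ÷ (30/1001) = 41041/30 s.

41041/30 seconds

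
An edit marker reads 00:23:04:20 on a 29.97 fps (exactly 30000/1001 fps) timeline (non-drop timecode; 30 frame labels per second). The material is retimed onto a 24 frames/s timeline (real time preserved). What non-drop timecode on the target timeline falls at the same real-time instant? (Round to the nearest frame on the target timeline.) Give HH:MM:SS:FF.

Source frame index: (0×3600 + 23×60 + 4) × 30 + 20 = 41540.
Real time: 41540 / (30000/1001) = 2079077/1500 s.
Target frame: (2079077/1500) × (24) = 4158154/125 ≈ 33265.232 → 33265.
At 24 labels/s: frame 33265 → 00:23:06:01.

00:23:06:01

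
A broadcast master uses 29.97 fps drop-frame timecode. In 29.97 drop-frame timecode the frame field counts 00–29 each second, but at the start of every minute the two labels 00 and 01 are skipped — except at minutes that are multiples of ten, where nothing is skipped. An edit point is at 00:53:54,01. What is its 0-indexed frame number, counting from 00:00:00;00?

96925

Complete 10-minute blocks: 5, each 17982 frames → 89910.
Remaining 3 whole minutes in the current block: 1800 + 2 × 1798 = 5396 frames.
Within the current minute: 54 × 30 + 1 − 2 = 1619 (labels ;00/;01 skipped at this minute). Total = 89910 + 5396 + 1619 = 96925.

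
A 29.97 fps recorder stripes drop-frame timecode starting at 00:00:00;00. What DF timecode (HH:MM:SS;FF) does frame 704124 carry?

06:31:34;08

Ten DF minutes hold 17982 frames, so frame 704124 lies in block 39 (frames 701298–719279) with 2826 frames into that block.
The block's first minute is 1800 frames and the rest 1798 each; 2826 frames reaches minute 1, so 39 × 18 + 1 × 2 = 704 labels have been skipped so far.
Adding those back, label number 704124 + 704 = 704828 at 30 labels/s is 23494 s + 8 f = 6 h 31 min 34 s frame 8, i.e. 06:31:34;08.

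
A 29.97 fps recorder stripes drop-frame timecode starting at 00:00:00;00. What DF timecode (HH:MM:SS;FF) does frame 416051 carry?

Each 10-minute DF block holds 10 × 60 × 30 − 9 × 2 = 17982 frames. 416051 ÷ 17982 → 23 full blocks, remainder 2465.
Within the partial block the first minute is 1800 frames and each further minute 1798, so 1 further minute boundary passed. Total skipped labels = 18 × 23 + 2 × 1 = 416.
Non-drop label index = 416051 + 416 = 416467; at 30 labels/s that is 03:51:22:07, i.e. DF 03:51:22;07.

03:51:22;07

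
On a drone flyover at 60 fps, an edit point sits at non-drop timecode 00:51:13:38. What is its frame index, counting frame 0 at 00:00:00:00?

Total seconds to the label: (0 × 3600 + 51 × 60 + 13) = 3073.
Frame index = 3073 × 60 + 38 = 184418.

frame 184418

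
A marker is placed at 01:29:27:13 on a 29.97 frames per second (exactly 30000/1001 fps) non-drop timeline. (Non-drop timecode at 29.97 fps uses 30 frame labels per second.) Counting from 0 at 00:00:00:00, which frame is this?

Total seconds to the label: (1 × 3600 + 29 × 60 + 27) = 5367.
Frame index = 5367 × 30 + 13 = 161023.

161023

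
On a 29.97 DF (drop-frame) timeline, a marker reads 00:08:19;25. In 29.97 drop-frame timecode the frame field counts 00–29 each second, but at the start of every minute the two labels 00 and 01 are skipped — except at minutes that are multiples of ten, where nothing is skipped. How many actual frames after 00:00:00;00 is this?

14979

Complete 10-minute blocks: 0, each 17982 frames → 0.
Remaining 8 whole minutes in the current block: 1800 + 7 × 1798 = 14386 frames.
Within the current minute: 19 × 30 + 25 − 2 = 593 (labels ;00/;01 skipped at this minute). Total = 0 + 14386 + 593 = 14979.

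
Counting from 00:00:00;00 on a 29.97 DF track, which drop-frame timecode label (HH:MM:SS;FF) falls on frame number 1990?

Ten DF minutes hold 17982 frames, so frame 1990 lies in block 0 (frames 0–17981) with 1990 frames into that block.
The block's first minute is 1800 frames and the rest 1798 each; 1990 frames reaches minute 1, so 0 × 18 + 1 × 2 = 2 labels have been skipped so far.
Adding those back, label number 1990 + 2 = 1992 at 30 labels/s is 66 s + 12 f = 0 h 1 min 6 s frame 12, i.e. 00:01:06;12.

00:01:06;12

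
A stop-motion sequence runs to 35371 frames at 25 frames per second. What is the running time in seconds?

1414.84 seconds

Running time = 35371 / (25) = 1414.84 s.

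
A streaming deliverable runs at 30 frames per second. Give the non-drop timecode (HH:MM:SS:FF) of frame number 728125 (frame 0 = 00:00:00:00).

06:44:30:25

728125 ÷ 30 = 24270 full seconds, remainder 25 frames.
24270 s = 6 h 44 min 30 s.
Timecode: 06:44:30:25.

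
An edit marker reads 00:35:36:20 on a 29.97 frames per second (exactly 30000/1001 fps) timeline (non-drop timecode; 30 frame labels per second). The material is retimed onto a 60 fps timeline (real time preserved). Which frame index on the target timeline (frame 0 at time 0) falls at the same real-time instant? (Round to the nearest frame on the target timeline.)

Source frame index: (0×3600 + 35×60 + 36) × 30 + 20 = 64100.
Real time: 64100 / (30000/1001) = 641641/300 s.
Target frame: (641641/300) × (60) = 641641/5 ≈ 128328.200 → 128328.

frame 128328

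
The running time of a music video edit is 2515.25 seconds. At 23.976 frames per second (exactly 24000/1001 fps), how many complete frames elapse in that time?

Frames = 2515.25 × 24000/1001 = 60366000/1001 ≈ 60305.6943.
Complete frames: 60305.

60305 frames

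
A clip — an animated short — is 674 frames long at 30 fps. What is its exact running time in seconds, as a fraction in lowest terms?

337/15 seconds

Running time = 674 ÷ (30) = 674 × 1/30 = 337/15 s.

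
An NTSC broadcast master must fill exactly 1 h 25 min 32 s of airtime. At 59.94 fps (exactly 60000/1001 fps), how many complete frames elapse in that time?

307612 frames

1 h 25 min 32 s = 5132 s.
Frames = 5132 × 60000/1001 = 307920000/1001 ≈ 307612.3876.
Complete frames: 307612.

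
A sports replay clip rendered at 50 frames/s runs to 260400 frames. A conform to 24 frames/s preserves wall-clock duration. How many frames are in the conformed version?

124992 frames

Target frames = source frames × (target rate / source rate) = 260400 × (24)/(50) = 260400 × 12/25 = 124992.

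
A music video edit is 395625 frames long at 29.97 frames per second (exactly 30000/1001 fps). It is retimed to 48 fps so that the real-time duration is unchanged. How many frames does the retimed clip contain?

633633 frames

Target frames = source frames × (target rate / source rate) = 395625 × (48)/(30000/1001) = 395625 × 1001/625 = 633633.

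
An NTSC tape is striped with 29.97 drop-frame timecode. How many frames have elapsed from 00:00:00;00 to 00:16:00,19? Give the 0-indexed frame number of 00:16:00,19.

Complete 10-minute blocks: 1, each 17982 frames → 17982.
Remaining 6 whole minutes in the current block: 1800 + 5 × 1798 = 10790 frames.
Within the current minute: 0 × 30 + 19 − 2 = 17 (labels ;00/;01 skipped at this minute). Total = 17982 + 10790 + 17 = 28789.

28789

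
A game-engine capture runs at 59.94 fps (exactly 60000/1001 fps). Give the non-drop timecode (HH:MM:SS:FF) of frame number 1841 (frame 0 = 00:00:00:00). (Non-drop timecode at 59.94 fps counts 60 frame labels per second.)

00:00:30:41

1841 ÷ 60 = 30 full seconds, remainder 41 frames.
30 s = 0 h 0 min 30 s.
Timecode: 00:00:30:41.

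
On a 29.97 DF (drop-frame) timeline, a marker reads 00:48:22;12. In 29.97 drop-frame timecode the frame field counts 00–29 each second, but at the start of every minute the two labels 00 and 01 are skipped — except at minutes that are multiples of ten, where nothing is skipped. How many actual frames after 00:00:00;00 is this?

86984

Complete 10-minute blocks: 4, each 17982 frames → 71928.
Remaining 8 whole minutes in the current block: 1800 + 7 × 1798 = 14386 frames.
Within the current minute: 22 × 30 + 12 − 2 = 670 (labels ;00/;01 skipped at this minute). Total = 71928 + 14386 + 670 = 86984.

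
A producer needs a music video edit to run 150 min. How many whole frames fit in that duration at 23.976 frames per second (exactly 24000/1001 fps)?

215784 frames

150 min = 9000 s.
Frames = 9000 × 24000/1001 = 216000000/1001 ≈ 215784.2158.
Complete frames: 215784.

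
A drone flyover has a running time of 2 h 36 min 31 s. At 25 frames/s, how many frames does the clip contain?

234775 frames

2 h 36 min 31 s = 9391 s.
Frames = 9391 × 25 = 234775.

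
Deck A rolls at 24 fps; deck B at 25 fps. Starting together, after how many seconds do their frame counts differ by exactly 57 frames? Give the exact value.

The gap grows by |25 − 24| = 1 frame per second.
Time for a 57-frame gap: 57 ÷ (1) = 57 s.

57 seconds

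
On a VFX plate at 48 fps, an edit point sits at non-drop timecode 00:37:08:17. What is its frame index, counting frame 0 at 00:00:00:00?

Total seconds to the label: (0 × 3600 + 37 × 60 + 8) = 2228.
Frame index = 2228 × 48 + 17 = 106961.

106961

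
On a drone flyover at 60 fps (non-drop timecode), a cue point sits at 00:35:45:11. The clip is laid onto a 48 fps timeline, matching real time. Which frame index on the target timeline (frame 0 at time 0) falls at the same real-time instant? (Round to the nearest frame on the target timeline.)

frame 102969

Source frame index: (0×3600 + 35×60 + 45) × 60 + 11 = 128711.
Real time: 128711 / (60) = 128711/60 s.
Target frame: (128711/60) × (48) = 514844/5 ≈ 102968.800 → 102969.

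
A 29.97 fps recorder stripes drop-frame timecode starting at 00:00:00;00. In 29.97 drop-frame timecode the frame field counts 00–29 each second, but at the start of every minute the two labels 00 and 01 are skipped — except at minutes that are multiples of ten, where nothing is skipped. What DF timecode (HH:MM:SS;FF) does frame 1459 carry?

00:00:48;19

Each 10-minute DF block holds 10 × 60 × 30 − 9 × 2 = 17982 frames. 1459 ÷ 17982 → 0 full blocks, remainder 1459.
Within the partial block the first minute is 1800 frames and each further minute 1798, so 0 further minute boundaries passed. Total skipped labels = 18 × 0 + 2 × 0 = 0.
Non-drop label index = 1459 + 0 = 1459; at 30 labels/s that is 00:00:48:19, i.e. DF 00:00:48;19.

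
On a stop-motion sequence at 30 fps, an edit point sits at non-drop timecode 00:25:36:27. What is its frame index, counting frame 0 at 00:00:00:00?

46107

Total seconds to the label: (0 × 3600 + 25 × 60 + 36) = 1536.
Frame index = 1536 × 30 + 27 = 46107.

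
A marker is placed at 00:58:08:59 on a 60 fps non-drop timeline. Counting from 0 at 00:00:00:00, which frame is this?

Total seconds to the label: (0 × 3600 + 58 × 60 + 8) = 3488.
Frame index = 3488 × 60 + 59 = 209339.

frame 209339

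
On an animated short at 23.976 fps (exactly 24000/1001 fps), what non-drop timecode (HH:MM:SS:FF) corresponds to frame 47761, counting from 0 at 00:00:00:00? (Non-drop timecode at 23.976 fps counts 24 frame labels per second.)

47761 ÷ 24 = 1990 full seconds, remainder 1 frame.
1990 s = 0 h 33 min 10 s.
Timecode: 00:33:10:01.

00:33:10:01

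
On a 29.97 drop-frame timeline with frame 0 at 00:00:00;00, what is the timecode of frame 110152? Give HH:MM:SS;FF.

01:01:15;12

Each 10-minute DF block holds 10 × 60 × 30 − 9 × 2 = 17982 frames. 110152 ÷ 17982 → 6 full blocks, remainder 2260.
Within the partial block the first minute is 1800 frames and each further minute 1798, so 1 further minute boundary passed. Total skipped labels = 18 × 6 + 2 × 1 = 110.
Non-drop label index = 110152 + 110 = 110262; at 30 labels/s that is 01:01:15:12, i.e. DF 01:01:15;12.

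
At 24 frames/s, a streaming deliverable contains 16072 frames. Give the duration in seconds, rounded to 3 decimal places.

669.667 seconds

Running time = 16072 × 1/24 = 2009/3 s ≈ 669.667 s.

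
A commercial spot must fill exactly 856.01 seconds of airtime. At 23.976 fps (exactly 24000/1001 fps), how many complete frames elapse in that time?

20523 frames

Frames = 856.01 × 24000/1001 = 20544240/1001 ≈ 20523.7163.
Complete frames: 20523.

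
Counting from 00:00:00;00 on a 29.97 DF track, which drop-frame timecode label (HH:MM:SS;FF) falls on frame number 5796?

00:03:13;12

Ten DF minutes hold 17982 frames, so frame 5796 lies in block 0 (frames 0–17981) with 5796 frames into that block.
The block's first minute is 1800 frames and the rest 1798 each; 5796 frames reaches minute 3, so 0 × 18 + 3 × 2 = 6 labels have been skipped so far.
Adding those back, label number 5796 + 6 = 5802 at 30 labels/s is 193 s + 12 f = 0 h 3 min 13 s frame 12, i.e. 00:03:13;12.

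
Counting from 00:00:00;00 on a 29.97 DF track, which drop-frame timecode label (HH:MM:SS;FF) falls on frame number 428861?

Ten DF minutes hold 17982 frames, so frame 428861 lies in block 23 (frames 413586–431567) with 15275 frames into that block.
The block's first minute is 1800 frames and the rest 1798 each; 15275 frames reaches minute 8, so 23 × 18 + 8 × 2 = 430 labels have been skipped so far.
Adding those back, label number 428861 + 430 = 429291 at 30 labels/s is 14309 s + 21 f = 3 h 58 min 29 s frame 21, i.e. 03:58:29;21.

03:58:29;21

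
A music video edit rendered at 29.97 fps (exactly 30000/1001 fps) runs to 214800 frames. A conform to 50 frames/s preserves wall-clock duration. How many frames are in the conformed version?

Target frames = source frames × (target rate / source rate) = 214800 × (50)/(30000/1001) = 214800 × 1001/600 = 358358.

358358 frames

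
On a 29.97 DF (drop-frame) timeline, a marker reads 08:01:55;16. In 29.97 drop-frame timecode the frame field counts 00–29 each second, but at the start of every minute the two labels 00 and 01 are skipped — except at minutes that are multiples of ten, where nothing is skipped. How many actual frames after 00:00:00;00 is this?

As if non-drop at 30 labels/s: (8 × 3600 + 1 × 60 + 55) × 30 + 16 = 867466.
Minute boundaries passed: 481; those not divisible by 10: 481 − 48 = 433; dropped labels = 2 × 433 = 866.
Actual frame index = 867466 − 866 = 866600.

866600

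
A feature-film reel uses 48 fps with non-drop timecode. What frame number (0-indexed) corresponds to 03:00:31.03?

Total seconds to the label: (3 × 3600 + 0 × 60 + 31) = 10831.
Frame index = 10831 × 48 + 3 = 519891.

519891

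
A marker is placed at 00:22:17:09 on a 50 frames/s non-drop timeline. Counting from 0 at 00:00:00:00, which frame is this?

Total seconds to the label: (0 × 3600 + 22 × 60 + 17) = 1337.
Frame index = 1337 × 50 + 9 = 66859.

66859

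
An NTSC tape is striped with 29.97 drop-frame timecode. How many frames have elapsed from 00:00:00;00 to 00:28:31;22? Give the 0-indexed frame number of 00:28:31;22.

51300

As if non-drop at 30 labels/s: (0 × 3600 + 28 × 60 + 31) × 30 + 22 = 51352.
Minute boundaries passed: 28; those not divisible by 10: 28 − 2 = 26; dropped labels = 2 × 26 = 52.
Actual frame index = 51352 − 52 = 51300.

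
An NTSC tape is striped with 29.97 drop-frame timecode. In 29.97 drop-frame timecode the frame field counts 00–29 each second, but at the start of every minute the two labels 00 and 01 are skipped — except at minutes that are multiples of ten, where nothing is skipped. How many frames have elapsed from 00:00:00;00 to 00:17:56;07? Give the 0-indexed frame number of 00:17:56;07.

32255

Complete 10-minute blocks: 1, each 17982 frames → 17982.
Remaining 7 whole minutes in the current block: 1800 + 6 × 1798 = 12588 frames.
Within the current minute: 56 × 30 + 7 − 2 = 1685 (labels ;00/;01 skipped at this minute). Total = 17982 + 12588 + 1685 = 32255.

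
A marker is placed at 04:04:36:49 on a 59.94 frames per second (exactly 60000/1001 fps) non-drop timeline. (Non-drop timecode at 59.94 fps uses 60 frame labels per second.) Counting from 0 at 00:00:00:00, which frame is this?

frame 880609

Total seconds to the label: (4 × 3600 + 4 × 60 + 36) = 14676.
Frame index = 14676 × 60 + 49 = 880609.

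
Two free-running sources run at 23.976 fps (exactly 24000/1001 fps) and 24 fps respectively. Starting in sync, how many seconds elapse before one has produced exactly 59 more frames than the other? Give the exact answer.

The gap grows by |24 − 24000/1001| = 24/1001 frames per second.
Time for a 59-frame gap: 59 ÷ (24/1001) = 59059/24 s.

59059/24 seconds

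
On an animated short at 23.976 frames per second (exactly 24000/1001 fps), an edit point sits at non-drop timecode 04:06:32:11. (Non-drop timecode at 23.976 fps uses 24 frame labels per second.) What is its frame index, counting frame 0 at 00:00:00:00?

Total seconds to the label: (4 × 3600 + 6 × 60 + 32) = 14792.
Frame index = 14792 × 24 + 11 = 355019.

355019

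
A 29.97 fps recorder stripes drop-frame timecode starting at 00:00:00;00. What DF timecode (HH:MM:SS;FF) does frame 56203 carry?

00:31:15;09

Ten DF minutes hold 17982 frames, so frame 56203 lies in block 3 (frames 53946–71927) with 2257 frames into that block.
The block's first minute is 1800 frames and the rest 1798 each; 2257 frames reaches minute 1, so 3 × 18 + 1 × 2 = 56 labels have been skipped so far.
Adding those back, label number 56203 + 56 = 56259 at 30 labels/s is 1875 s + 9 f = 0 h 31 min 15 s frame 9, i.e. 00:31:15;09.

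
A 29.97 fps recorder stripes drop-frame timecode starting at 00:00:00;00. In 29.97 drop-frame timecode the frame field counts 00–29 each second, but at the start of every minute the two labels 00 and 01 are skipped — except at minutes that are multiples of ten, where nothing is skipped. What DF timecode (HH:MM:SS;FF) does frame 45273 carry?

00:25:10;19

Ten DF minutes hold 17982 frames, so frame 45273 lies in block 2 (frames 35964–53945) with 9309 frames into that block.
The block's first minute is 1800 frames and the rest 1798 each; 9309 frames reaches minute 5, so 2 × 18 + 5 × 2 = 46 labels have been skipped so far.
Adding those back, label number 45273 + 46 = 45319 at 30 labels/s is 1510 s + 19 f = 0 h 25 min 10 s frame 19, i.e. 00:25:10;19.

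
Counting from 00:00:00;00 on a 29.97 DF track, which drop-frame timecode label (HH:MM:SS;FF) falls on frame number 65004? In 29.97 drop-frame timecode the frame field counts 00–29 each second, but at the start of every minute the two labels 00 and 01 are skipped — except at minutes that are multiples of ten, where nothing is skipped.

00:36:09;00

Each 10-minute DF block holds 10 × 60 × 30 − 9 × 2 = 17982 frames. 65004 ÷ 17982 → 3 full blocks, remainder 11058.
Within the partial block the first minute is 1800 frames and each further minute 1798, so 6 further minute boundaries passed. Total skipped labels = 18 × 3 + 2 × 6 = 66.
Non-drop label index = 65004 + 66 = 65070; at 30 labels/s that is 00:36:09:00, i.e. DF 00:36:09;00.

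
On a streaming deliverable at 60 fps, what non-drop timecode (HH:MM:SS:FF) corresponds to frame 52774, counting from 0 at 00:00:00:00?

52774 ÷ 60 = 879 full seconds, remainder 34 frames.
879 s = 0 h 14 min 39 s.
Timecode: 00:14:39:34.

00:14:39:34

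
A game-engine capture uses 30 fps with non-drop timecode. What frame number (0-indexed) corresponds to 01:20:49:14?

Total seconds to the label: (1 × 3600 + 20 × 60 + 49) = 4849.
Frame index = 4849 × 30 + 14 = 145484.

frame 145484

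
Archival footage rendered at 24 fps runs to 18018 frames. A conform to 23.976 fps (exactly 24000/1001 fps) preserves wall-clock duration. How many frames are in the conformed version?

Target frames = source frames × (target rate / source rate) = 18018 × (24000/1001)/(24) = 18018 × 1000/1001 = 18000.

18000 frames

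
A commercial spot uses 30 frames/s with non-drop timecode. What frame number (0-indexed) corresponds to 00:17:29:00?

frame 31470

Total seconds to the label: (0 × 3600 + 17 × 60 + 29) = 1049.
Frame index = 1049 × 30 + 0 = 31470.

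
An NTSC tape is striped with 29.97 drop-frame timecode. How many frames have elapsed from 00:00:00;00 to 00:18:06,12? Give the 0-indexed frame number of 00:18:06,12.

32558

Complete 10-minute blocks: 1, each 17982 frames → 17982.
Remaining 8 whole minutes in the current block: 1800 + 7 × 1798 = 14386 frames.
Within the current minute: 6 × 30 + 12 − 2 = 190 (labels ;00/;01 skipped at this minute). Total = 17982 + 14386 + 190 = 32558.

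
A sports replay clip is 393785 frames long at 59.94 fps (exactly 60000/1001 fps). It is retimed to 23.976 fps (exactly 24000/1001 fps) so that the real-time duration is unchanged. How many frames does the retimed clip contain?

Target frames = source frames × (target rate / source rate) = 393785 × (24000/1001)/(60000/1001) = 393785 × 2/5 = 157514.

157514 frames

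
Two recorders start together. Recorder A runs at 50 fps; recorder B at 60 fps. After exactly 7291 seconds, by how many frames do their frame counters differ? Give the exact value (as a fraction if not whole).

A emits 50 × 7291 = 364550 frames; B emits 60 × 7291 = 437460.
Difference = 72910 frames; B is ahead of A.

72910 frames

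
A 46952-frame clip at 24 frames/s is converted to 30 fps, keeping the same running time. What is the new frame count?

58690 frames

Frames at target rate = 46952 × (30) / (24) = 58690.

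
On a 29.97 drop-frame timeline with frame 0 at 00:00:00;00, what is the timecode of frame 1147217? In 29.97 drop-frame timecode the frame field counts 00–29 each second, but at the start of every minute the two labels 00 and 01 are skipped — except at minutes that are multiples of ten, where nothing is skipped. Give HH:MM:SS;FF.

10:37:58;25

Ten DF minutes hold 17982 frames, so frame 1147217 lies in block 63 (frames 1132866–1150847) with 14351 frames into that block.
The block's first minute is 1800 frames and the rest 1798 each; 14351 frames reaches minute 7, so 63 × 18 + 7 × 2 = 1148 labels have been skipped so far.
Adding those back, label number 1147217 + 1148 = 1148365 at 30 labels/s is 38278 s + 25 f = 10 h 37 min 58 s frame 25, i.e. 10:37:58;25.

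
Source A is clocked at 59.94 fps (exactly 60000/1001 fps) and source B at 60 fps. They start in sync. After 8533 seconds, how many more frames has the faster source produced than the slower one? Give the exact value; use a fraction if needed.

A emits 60000/1001 × 8533 = 73140000/143 frames; B emits 60 × 8533 = 511980.
Difference = 73140/143 frames (≈ 511.4685); B is ahead of A.

73140/143 frames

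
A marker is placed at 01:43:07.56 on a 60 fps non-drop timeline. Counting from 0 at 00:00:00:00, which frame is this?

371276

Total seconds to the label: (1 × 3600 + 43 × 60 + 7) = 6187.
Frame index = 6187 × 60 + 56 = 371276.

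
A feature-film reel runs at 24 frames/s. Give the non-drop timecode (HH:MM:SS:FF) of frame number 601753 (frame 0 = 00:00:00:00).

06:57:53:01

601753 ÷ 24 = 25073 full seconds, remainder 1 frame.
25073 s = 6 h 57 min 53 s.
Timecode: 06:57:53:01.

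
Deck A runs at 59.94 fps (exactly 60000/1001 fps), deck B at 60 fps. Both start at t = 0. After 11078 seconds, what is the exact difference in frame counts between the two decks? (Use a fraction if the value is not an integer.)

664680/1001 frames

A emits 60000/1001 × 11078 = 664680000/1001 frames; B emits 60 × 11078 = 664680.
Difference = 664680/1001 frames (≈ 664.0160); B is ahead of A.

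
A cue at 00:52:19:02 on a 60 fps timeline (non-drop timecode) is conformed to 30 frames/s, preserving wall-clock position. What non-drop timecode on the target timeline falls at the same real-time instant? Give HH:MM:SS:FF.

Source frame index: (0×3600 + 52×60 + 19) × 60 + 2 = 188342.
Real time: 188342 / (60) = 94171/30 s.
Target frame: (94171/30) × (30) = 94171.
At 30 labels/s: frame 94171 → 00:52:19:01.

00:52:19:01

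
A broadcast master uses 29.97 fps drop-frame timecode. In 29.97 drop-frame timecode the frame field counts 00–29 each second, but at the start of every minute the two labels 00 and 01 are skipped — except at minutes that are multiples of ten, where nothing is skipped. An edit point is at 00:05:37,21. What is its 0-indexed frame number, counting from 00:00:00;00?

10121

As if non-drop at 30 labels/s: (0 × 3600 + 5 × 60 + 37) × 30 + 21 = 10131.
Minute boundaries passed: 5; those not divisible by 10: 5 − 0 = 5; dropped labels = 2 × 5 = 10.
Actual frame index = 10131 − 10 = 10121.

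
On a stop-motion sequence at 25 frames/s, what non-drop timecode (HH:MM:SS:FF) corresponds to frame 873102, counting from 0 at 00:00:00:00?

09:42:04:02

873102 ÷ 25 = 34924 full seconds, remainder 2 frames.
34924 s = 9 h 42 min 4 s.
Timecode: 09:42:04:02.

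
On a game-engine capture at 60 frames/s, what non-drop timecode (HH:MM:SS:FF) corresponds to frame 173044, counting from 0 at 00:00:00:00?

173044 ÷ 60 = 2884 full seconds, remainder 4 frames.
2884 s = 0 h 48 min 4 s.
Timecode: 00:48:04:04.

00:48:04:04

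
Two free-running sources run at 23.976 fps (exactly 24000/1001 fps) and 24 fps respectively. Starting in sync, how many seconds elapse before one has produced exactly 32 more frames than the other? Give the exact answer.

4004/3 seconds

The gap grows by |24 − 24000/1001| = 24/1001 frames per second.
Time for a 32-frame gap: 32 ÷ (24/1001) = 4004/3 s.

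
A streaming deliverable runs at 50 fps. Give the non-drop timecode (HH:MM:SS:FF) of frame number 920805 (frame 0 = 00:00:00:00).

920805 ÷ 50 = 18416 full seconds, remainder 5 frames.
18416 s = 5 h 6 min 56 s.
Timecode: 05:06:56:05.

05:06:56:05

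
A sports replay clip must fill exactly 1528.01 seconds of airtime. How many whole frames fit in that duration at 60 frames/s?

91680 frames

Frames = 1528.01 × 60 = 458403/5 ≈ 91680.6000.
Complete frames: 91680.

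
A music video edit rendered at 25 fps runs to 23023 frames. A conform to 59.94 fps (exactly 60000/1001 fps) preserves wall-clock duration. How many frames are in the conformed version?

55200 frames

Target frames = source frames × (target rate / source rate) = 23023 × (60000/1001)/(25) = 23023 × 2400/1001 = 55200.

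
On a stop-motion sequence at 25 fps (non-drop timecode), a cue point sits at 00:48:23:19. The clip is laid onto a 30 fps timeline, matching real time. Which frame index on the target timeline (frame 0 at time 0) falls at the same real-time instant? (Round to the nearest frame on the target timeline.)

frame 87113

Source frame index: (0×3600 + 48×60 + 23) × 25 + 19 = 72594.
Real time: 72594 / (25) = 72594/25 s.
Target frame: (72594/25) × (30) = 435564/5 ≈ 87112.800 → 87113.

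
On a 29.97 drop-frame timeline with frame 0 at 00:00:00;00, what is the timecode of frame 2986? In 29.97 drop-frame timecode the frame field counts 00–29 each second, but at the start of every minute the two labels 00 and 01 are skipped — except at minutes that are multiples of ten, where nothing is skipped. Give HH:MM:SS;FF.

Ten DF minutes hold 17982 frames, so frame 2986 lies in block 0 (frames 0–17981) with 2986 frames into that block.
The block's first minute is 1800 frames and the rest 1798 each; 2986 frames reaches minute 1, so 0 × 18 + 1 × 2 = 2 labels have been skipped so far.
Adding those back, label number 2986 + 2 = 2988 at 30 labels/s is 99 s + 18 f = 0 h 1 min 39 s frame 18, i.e. 00:01:39;18.

00:01:39;18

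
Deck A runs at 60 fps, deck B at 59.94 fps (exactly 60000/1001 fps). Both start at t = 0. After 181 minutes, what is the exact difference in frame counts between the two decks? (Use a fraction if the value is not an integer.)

181 min = 10860 s.
A emits 60 × 10860 = 651600 frames; B emits 60000/1001 × 10860 = 651600000/1001.
Difference = 651600/1001 frames (≈ 650.9491); B is behind A.

651600/1001 frames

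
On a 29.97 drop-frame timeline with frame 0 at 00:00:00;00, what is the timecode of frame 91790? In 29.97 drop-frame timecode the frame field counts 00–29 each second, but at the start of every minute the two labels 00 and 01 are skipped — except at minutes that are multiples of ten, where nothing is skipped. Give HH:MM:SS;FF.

00:51:02;22

Each 10-minute DF block holds 10 × 60 × 30 − 9 × 2 = 17982 frames. 91790 ÷ 17982 → 5 full blocks, remainder 1880.
Within the partial block the first minute is 1800 frames and each further minute 1798, so 1 further minute boundary passed. Total skipped labels = 18 × 5 + 2 × 1 = 92.
Non-drop label index = 91790 + 92 = 91882; at 30 labels/s that is 00:51:02:22, i.e. DF 00:51:02;22.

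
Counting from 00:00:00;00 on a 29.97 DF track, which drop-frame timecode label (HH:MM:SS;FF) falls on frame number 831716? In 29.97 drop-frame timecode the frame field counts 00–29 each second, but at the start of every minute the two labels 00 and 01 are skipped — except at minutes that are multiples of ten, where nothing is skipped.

Each 10-minute DF block holds 10 × 60 × 30 − 9 × 2 = 17982 frames. 831716 ÷ 17982 → 46 full blocks, remainder 4544.
Within the partial block the first minute is 1800 frames and each further minute 1798, so 2 further minute boundaries passed. Total skipped labels = 18 × 46 + 2 × 2 = 832.
Non-drop label index = 831716 + 832 = 832548; at 30 labels/s that is 07:42:31:18, i.e. DF 07:42:31;18.

07:42:31;18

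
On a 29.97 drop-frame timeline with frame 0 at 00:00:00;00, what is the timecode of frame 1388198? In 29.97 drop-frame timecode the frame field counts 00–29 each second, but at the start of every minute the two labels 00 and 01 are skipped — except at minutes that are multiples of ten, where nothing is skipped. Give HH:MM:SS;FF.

Ten DF minutes hold 17982 frames, so frame 1388198 lies in block 77 (frames 1384614–1402595) with 3584 frames into that block.
The block's first minute is 1800 frames and the rest 1798 each; 3584 frames reaches minute 1, so 77 × 18 + 1 × 2 = 1388 labels have been skipped so far.
Adding those back, label number 1388198 + 1388 = 1389586 at 30 labels/s is 46319 s + 16 f = 12 h 51 min 59 s frame 16, i.e. 12:51:59;16.

12:51:59;16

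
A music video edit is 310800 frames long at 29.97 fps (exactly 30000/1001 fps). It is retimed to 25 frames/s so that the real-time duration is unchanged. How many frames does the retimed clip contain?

Target frames = source frames × (target rate / source rate) = 310800 × (25)/(30000/1001) = 310800 × 1001/1200 = 259259.

259259 frames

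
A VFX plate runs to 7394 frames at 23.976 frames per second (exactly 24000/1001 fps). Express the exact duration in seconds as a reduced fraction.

Running time = 7394 ÷ (24000/1001) = 7394 × 1001/24000 = 3700697/12000 s.

3700697/12000 seconds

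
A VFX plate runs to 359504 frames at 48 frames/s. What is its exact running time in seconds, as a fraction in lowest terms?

22469/3 seconds

Running time = 359504 ÷ (48) = 359504 × 1/48 = 22469/3 s.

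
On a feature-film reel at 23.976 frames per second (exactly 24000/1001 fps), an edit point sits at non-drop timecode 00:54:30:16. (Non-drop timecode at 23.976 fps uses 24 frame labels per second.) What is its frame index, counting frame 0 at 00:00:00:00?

78496

Total seconds to the label: (0 × 3600 + 54 × 60 + 30) = 3270.
Frame index = 3270 × 24 + 16 = 78496.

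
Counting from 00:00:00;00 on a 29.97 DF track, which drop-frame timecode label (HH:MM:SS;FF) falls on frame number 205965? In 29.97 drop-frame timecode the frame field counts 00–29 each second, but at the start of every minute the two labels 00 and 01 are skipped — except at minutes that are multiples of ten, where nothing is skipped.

Each 10-minute DF block holds 10 × 60 × 30 − 9 × 2 = 17982 frames. 205965 ÷ 17982 → 11 full blocks, remainder 8163.
Within the partial block the first minute is 1800 frames and each further minute 1798, so 4 further minute boundaries passed. Total skipped labels = 18 × 11 + 2 × 4 = 206.
Non-drop label index = 205965 + 206 = 206171; at 30 labels/s that is 01:54:32:11, i.e. DF 01:54:32;11.

01:54:32;11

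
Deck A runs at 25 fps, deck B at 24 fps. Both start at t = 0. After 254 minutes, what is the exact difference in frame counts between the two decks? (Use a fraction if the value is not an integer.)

15240 frames

254 min = 15240 s.
A emits 25 × 15240 = 381000 frames; B emits 24 × 15240 = 365760.
Difference = 15240 frames; B is behind A.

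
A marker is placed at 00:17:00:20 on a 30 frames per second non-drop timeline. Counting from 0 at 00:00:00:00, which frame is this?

Total seconds to the label: (0 × 3600 + 17 × 60 + 0) = 1020.
Frame index = 1020 × 30 + 20 = 30620.

frame 30620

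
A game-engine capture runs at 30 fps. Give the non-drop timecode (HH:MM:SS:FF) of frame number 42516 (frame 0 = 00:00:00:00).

00:23:37:06

42516 ÷ 30 = 1417 full seconds, remainder 6 frames.
1417 s = 0 h 23 min 37 s.
Timecode: 00:23:37:06.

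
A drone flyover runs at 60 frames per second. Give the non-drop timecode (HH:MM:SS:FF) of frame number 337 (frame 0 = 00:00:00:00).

337 ÷ 60 = 5 full seconds, remainder 37 frames.
5 s = 0 h 0 min 5 s.
Timecode: 00:00:05:37.

00:00:05:37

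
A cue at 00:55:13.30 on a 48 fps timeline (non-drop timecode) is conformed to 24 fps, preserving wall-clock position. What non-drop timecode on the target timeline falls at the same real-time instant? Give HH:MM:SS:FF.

00:55:13:15

Source frame index: (0×3600 + 55×60 + 13) × 48 + 30 = 159054.
Real time: 159054 / (48) = 26509/8 s.
Target frame: (26509/8) × (24) = 79527.
At 24 labels/s: frame 79527 → 00:55:13:15.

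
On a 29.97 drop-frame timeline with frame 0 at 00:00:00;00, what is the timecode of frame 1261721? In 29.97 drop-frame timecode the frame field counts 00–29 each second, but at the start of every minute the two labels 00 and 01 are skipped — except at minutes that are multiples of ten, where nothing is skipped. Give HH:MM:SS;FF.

Each 10-minute DF block holds 10 × 60 × 30 − 9 × 2 = 17982 frames. 1261721 ÷ 17982 → 70 full blocks, remainder 2981.
Within the partial block the first minute is 1800 frames and each further minute 1798, so 1 further minute boundary passed. Total skipped labels = 18 × 70 + 2 × 1 = 1262.
Non-drop label index = 1261721 + 1262 = 1262983; at 30 labels/s that is 11:41:39:13, i.e. DF 11:41:39;13.

11:41:39;13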